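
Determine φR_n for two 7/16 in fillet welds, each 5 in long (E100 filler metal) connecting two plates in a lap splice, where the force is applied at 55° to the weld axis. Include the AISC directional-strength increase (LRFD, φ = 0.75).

E100XX → F_EXX = 100 ksi.
t_e = 0.707 × 0.4375 = 0.3093 in; A_we = 0.3093 × 10 = 3.093 in².
Directional factor: 1.0 + 0.5 sin^1.5(55°) = 1.371.
F_nw = 0.6 × 100 × 1.371 = 82.24 ksi.
φR_n = 0.75 × 82.24 × 3.093 = 190.8 kip.

φR_n ≈ 191 kip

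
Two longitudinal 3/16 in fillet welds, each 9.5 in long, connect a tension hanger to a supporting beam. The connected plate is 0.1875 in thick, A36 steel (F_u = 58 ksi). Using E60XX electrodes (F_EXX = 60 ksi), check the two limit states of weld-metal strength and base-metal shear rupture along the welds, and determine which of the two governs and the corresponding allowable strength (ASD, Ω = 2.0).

R_n/Ω ≈ 45.3 kip (weld metal governs)

t_e = 0.707 × 0.1875 = 0.1326 in; L = 19 in.
Weld metal: R_n/Ω = (1/2.0) × 0.6 × 60 × 0.1326 × 19 = 45.34 kip.
Base metal (shear rupture): R_n/Ω = (1/2.0) × 0.6 × 58 × 0.1875 × 19 = 61.99 kip.
Governing: weld metal.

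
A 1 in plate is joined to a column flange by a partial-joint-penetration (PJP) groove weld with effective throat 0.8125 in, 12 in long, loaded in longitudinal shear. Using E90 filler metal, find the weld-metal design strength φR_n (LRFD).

E90XX → F_EXX = 90 ksi.
Effective throat (given) t_e = 0.8125 in.
A_we = 0.8125 × 12 = 9.75 in².
F_nw = 0.6 F_EXX = 54 ksi.
φR_n = 0.75 × 54 × 9.75 = 394.9 kip.

φR_n ≈ 395 kip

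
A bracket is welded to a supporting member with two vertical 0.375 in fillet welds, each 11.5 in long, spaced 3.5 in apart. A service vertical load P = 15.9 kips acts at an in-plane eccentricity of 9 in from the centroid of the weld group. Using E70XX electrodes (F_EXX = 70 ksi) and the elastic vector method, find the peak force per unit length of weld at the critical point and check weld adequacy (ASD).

f_max ≈ 2.93 kip/in; adequate

Total weld length L_w = 23 in. Treat welds as unit-width lines.
Polar moment about centroid: J = 2[d³/12 + d(b/2)²] = 2[11.5³/12 + 11.5×1.75²] = 323.9 in³.
Direct shear f_v = P/L_w = 15.9 / 23 = 0.6913 kip/in (vertical).
Torsion M = P·e = 15.9 × 9 = 143.1 kip·in.
Critical point at (x, y) = (1.75, 5.75) from centroid. f_tx = M·y/J = 2.54 kip/in; f_ty = M·x/J = 0.7731 kip/in.
Resultant f_max = √[f_tx² + (f_v + f_ty)²] = √[2.54² + (0.6913 + 0.7731)²] = 2.932 kip/in.
Capacity per unit length: r_n/Ω = (1/2.0) × 0.6 × 70 × (0.707 × 0.375) = 5.568 kip/in.
2.932 ≤ 5.568 → adequate.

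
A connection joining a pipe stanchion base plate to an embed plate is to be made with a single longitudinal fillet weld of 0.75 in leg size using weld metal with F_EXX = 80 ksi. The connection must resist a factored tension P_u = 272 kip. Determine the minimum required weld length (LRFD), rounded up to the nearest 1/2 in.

L = 14.5 in

Throat t_e = 0.707 × 0.75 = 0.5302 in.
φr_n = 0.75 × 0.6 × 80 × 0.5302 = 19.09 kip/in.
L_req = P_u / φr_n = 272 / 19.09 = 14.25 in total.
Round up → use L = 14.5 in.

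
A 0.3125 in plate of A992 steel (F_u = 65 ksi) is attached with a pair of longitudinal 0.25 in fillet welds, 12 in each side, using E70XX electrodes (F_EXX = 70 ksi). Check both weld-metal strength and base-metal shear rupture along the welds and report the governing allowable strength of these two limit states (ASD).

R_n/Ω ≈ 89.1 kip (weld metal governs)

t_e = 0.707 × 0.25 = 0.1767 in; L = 24 in.
Weld metal: R_n/Ω = (1/2.0) × 0.6 × 70 × 0.1767 × 24 = 89.08 kip.
Base metal (shear rupture): R_n/Ω = (1/2.0) × 0.6 × 65 × 0.3125 × 24 = 146.2 kip.
Governing: weld metal.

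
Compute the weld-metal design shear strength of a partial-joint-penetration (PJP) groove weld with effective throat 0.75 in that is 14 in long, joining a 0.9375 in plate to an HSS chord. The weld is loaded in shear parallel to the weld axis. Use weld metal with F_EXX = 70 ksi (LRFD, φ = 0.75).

Effective throat (given) t_e = 0.75 in.
A_we = 0.75 × 14 = 10.5 in².
F_nw = 0.6 F_EXX = 42 ksi.
φR_n = 0.75 × 42 × 10.5 = 330.8 kips.

φR_n ≈ 331 kips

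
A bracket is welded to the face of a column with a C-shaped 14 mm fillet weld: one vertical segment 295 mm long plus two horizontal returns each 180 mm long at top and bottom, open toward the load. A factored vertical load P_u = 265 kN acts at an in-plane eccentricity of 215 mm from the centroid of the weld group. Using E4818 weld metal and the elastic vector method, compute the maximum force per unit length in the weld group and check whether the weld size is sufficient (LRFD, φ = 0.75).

E48XX → F_EXX = 480 MPa.
Total weld length L_w = 655 mm. Treat welds as unit-width lines.
Centroid: x̄ = 2×180×90 / 655 = 49.47 mm from the vertical weld.
Polar moment about centroid: J = I_x + I_y = [295³/12 + 2×180×147.5²] + [295×49.47² + 2(180³/12 + 180×40.53²)] = 12260000 mm³.
Direct shear f_v = P/L_w = 265×10³ / 655 = 404.6 N/mm (vertical).
Torsion M = P·e = 265×10³ × 215 = 56975000 N·mm.
Critical point at (x, y) = (130.5, 147.5) from centroid. f_tx = M·y/J = 685.6 N/mm; f_ty = M·x/J = 606.8 N/mm.
Resultant f_max = √[f_tx² + (f_v + f_ty)²] = √[685.6² + (404.6 + 606.8)²] = 1222 N/mm.
Capacity per unit length: φr_n = 0.75 × 0.6 × 480 × (0.707 × 14) = 2138 N/mm.
1222 ≤ 2138 → adequate.

f_max ≈ 1220 N/mm; adequate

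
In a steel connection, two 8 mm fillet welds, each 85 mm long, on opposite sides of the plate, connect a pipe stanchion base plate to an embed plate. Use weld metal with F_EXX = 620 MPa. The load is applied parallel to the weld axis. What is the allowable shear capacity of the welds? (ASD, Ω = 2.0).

R_n/Ω ≈ 179 kN

Effective throat t_e = 0.707 × 8 = 5.656 mm.
Total length L = 170 mm; A_we = 5.656 × 170 = 961.5 mm².
F_nw = 0.6 F_EXX = 0.6 × 620 = 372 MPa.
R_n = 372 × 961.5 × 10⁻³ = 357.7 kN; R_n/Ω = 357.7/2.0 = 178.8 kN.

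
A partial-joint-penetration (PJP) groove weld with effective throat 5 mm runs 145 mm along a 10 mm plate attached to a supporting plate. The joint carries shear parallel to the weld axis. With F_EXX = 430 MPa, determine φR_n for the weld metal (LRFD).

Effective throat (given) t_e = 5 mm.
A_we = 5 × 145 = 725 mm².
F_nw = 0.6 F_EXX = 258 MPa.
φR_n = 0.75 × 258 × 725 × 10⁻³ = 140.3 kN.

φR_n ≈ 140 kN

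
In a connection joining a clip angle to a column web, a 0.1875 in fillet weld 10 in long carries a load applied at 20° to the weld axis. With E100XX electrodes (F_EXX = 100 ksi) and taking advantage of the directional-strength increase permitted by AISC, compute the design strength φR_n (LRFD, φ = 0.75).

φR_n ≈ 65.6 kip

t_e = 0.707 × 0.1875 = 0.1326 in; A_we = 0.1326 × 10 = 1.326 in².
Directional factor: 1.0 + 0.5 sin^1.5(20°) = 1.1.
F_nw = 0.6 × 100 × 1.1 = 66 ksi.
φR_n = 0.75 × 66 × 1.326 = 65.62 kip.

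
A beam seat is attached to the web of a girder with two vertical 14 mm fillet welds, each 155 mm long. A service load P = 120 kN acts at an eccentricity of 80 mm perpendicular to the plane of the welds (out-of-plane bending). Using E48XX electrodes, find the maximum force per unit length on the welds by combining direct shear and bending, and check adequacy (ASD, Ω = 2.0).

f_max ≈ 1260 N/mm; adequate

E48XX → F_EXX = 480 MPa.
L_w = 2 × 155 = 310 mm; section modulus (unit throat) S = 2 × L²/6 = 8008 mm².
Direct shear f_v = P/L_w = 120×10³/310 = 387.1 N/mm.
Moment M = P × e = 120×10³ × 80 = 9600000 N·mm; bending f_b = M/S = 1199 N/mm.
f_max = √(f_v² + f_b²) = √(387.1² + 1199²) = 1260 N/mm.
r_n/Ω = (1/2.0) × 0.6 × 480 × (0.707 × 14) = 1425 N/mm → adequate.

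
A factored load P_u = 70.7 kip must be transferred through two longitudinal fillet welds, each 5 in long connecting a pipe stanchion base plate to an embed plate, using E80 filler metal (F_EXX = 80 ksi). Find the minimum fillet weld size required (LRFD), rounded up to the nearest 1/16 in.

w = 5/16 in

Total weld length L = 10 in.
Required throat t_e = P_u / (φ × 0.6 F_EXX × L) = 70.7 / (0.75 × 0.6 × 80 × 10) = 0.1964 in.
Required leg w = t_e / 0.707 = 0.2778 in → use 5/16 in.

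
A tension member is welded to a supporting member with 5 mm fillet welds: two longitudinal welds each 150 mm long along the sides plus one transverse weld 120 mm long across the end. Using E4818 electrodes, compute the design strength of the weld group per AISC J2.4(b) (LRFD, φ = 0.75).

φR_n ≈ 332 kN

E48XX → F_EXX = 480 MPa.
t_e = 0.707 × 5 = 3.535 mm.
R_nwl = 0.6 × 480 × 3.535 × 300 × 10⁻³ = 305.4 kN (longitudinal, 2 welds).
R_nwt = 0.6 × 480 × 3.535 × 120 × 10⁻³ = 122.2 kN (transverse, base value).
(i) R_nwl + R_nwt = 427.6 kN; (ii) 0.85 R_nwl + 1.5 R_nwt = 442.9 kN.
R_n = max = 442.9 kN [governs: (ii)]; φR_n = 332.1 kN.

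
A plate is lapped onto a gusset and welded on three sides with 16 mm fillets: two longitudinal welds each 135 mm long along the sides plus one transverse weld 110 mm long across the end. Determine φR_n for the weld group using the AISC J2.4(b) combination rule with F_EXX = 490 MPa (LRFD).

φR_n ≈ 984 kN

t_e = 0.707 × 16 = 11.31 mm.
R_nwl = 0.6 × 490 × 11.31 × 270 × 10⁻³ = 897.9 kN (longitudinal, 2 welds).
R_nwt = 0.6 × 490 × 11.31 × 110 × 10⁻³ = 365.8 kN (transverse, base value).
(i) R_nwl + R_nwt = 1264 kN; (ii) 0.85 R_nwl + 1.5 R_nwt = 1312 kN.
R_n = max = 1312 kN [governs: (ii)]; φR_n = 984 kN.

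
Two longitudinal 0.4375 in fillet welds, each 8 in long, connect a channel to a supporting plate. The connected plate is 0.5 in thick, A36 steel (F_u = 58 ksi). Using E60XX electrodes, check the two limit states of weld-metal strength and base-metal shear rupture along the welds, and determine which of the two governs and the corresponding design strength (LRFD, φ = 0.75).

φR_n ≈ 134 kips (weld metal governs)

E60XX → F_EXX = 60 ksi.
t_e = 0.707 × 0.4375 = 0.3093 in; L = 16 in.
Weld metal: φR_n = 0.75 × 0.6 × 60 × 0.3093 × 16 = 133.6 kips.
Base metal (shear rupture): φR_n = 0.75 × 0.6 × 58 × 0.5 × 16 = 208.8 kips.
Governing: weld metal.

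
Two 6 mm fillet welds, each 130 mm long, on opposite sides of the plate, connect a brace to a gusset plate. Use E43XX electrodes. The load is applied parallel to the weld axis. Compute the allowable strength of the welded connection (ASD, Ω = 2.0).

R_n/Ω ≈ 142 kN

E43XX → F_EXX = 430 MPa.
Effective throat t_e = 0.707 × 6 = 4.242 mm.
Total length L = 260 mm; A_we = 4.242 × 260 = 1103 mm².
F_nw = 0.6 F_EXX = 0.6 × 430 = 258 MPa.
R_n = 258 × 1103 × 10⁻³ = 284.6 kN; R_n/Ω = 284.6/2.0 = 142.3 kN.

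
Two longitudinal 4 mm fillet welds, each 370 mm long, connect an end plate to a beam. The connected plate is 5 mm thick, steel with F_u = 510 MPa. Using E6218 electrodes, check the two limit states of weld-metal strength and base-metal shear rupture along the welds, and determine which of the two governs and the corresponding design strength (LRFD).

φR_n ≈ 584 kN (weld metal governs)

E62XX → F_EXX = 620 MPa.
t_e = 0.707 × 4 = 2.828 mm; L = 740 mm.
Weld metal: φR_n = 0.75 × 0.6 × 620 × 2.828 × 740 × 10⁻³ = 583.9 kN.
Base metal (shear rupture): φR_n = 0.75 × 0.6 × 510 × 5 × 740 × 10⁻³ = 849.2 kN.
Governing: weld metal.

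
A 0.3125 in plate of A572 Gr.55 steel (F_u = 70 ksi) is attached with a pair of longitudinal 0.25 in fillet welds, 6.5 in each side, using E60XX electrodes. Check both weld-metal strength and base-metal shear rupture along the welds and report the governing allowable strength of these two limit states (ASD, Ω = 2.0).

E60XX → F_EXX = 60 ksi.
t_e = 0.707 × 0.25 = 0.1767 in; L = 13 in.
Weld metal: R_n/Ω = (1/2.0) × 0.6 × 60 × 0.1767 × 13 = 41.36 kips.
Base metal (shear rupture): R_n/Ω = (1/2.0) × 0.6 × 70 × 0.3125 × 13 = 85.31 kips.
Governing: weld metal.

R_n/Ω ≈ 41.4 kips (weld metal governs)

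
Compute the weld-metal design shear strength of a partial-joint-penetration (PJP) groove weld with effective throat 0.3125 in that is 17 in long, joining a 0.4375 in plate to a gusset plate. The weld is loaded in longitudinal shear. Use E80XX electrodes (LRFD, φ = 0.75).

E80XX → F_EXX = 80 ksi.
Effective throat (given) t_e = 0.3125 in.
A_we = 0.3125 × 17 = 5.312 in².
F_nw = 0.6 F_EXX = 48 ksi.
φR_n = 0.75 × 48 × 5.312 = 191.2 kip.

φR_n ≈ 191 kip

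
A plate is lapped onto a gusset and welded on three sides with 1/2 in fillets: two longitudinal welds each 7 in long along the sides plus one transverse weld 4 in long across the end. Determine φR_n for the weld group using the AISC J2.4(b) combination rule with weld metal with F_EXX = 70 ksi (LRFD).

t_e = 0.707 × 0.5 = 0.3535 in.
R_nwl = 0.6 × 70 × 0.3535 × 14 = 207.9 kip (longitudinal, 2 welds).
R_nwt = 0.6 × 70 × 0.3535 × 4 = 59.39 kip (transverse, base value).
(i) R_nwl + R_nwt = 267.2 kip; (ii) 0.85 R_nwl + 1.5 R_nwt = 265.8 kip.
R_n = max = 267.2 kip [governs: (i)]; φR_n = 200.4 kip.

φR_n ≈ 200 kip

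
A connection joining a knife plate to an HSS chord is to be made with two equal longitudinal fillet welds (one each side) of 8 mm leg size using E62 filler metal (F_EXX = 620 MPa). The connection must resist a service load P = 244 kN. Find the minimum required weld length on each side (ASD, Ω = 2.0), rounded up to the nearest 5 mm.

L = 120 mm on each side

Throat t_e = 0.707 × 8 = 5.656 mm.
r_n/Ω = (0.6 × 620 × 5.656) / 2.0 = 1052 N/mm = 1.052 kN/mm.
L_req = P / (r_n/Ω) = 244 / 1.052 = 231.9 mm total.
Per side: 231.9 / 2 = 116 mm.
Round up → use L = 120 mm on each side.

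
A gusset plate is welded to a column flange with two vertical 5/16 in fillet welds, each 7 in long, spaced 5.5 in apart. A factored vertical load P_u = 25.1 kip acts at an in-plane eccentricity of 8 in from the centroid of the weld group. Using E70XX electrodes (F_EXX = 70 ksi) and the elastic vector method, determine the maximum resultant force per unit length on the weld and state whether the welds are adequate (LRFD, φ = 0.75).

Total weld length L_w = 14 in. Treat welds as unit-width lines.
Polar moment about centroid: J = 2[d³/12 + d(b/2)²] = 2[7³/12 + 7×2.75²] = 163 in³.
Direct shear f_v = P/L_w = 25.1 / 14 = 1.793 kip/in (vertical).
Torsion M = P·e = 25.1 × 8 = 200.8 kip·in.
Critical point at (x, y) = (2.75, 3.5) from centroid. f_tx = M·y/J = 4.311 kip/in; f_ty = M·x/J = 3.387 kip/in.
Resultant f_max = √[f_tx² + (f_v + f_ty)²] = √[4.311² + (1.793 + 3.387)²] = 6.739 kip/in.
Capacity per unit length: φr_n = 0.75 × 0.6 × 70 × (0.707 × 0.3125) = 6.96 kip/in.
6.739 ≤ 6.96 → adequate.

f_max ≈ 6.74 kip/in; adequate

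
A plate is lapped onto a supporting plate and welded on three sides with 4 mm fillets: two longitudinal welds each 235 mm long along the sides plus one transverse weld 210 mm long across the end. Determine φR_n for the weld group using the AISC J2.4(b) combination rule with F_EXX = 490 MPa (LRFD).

φR_n ≈ 446 kN

t_e = 0.707 × 4 = 2.828 mm.
R_nwl = 0.6 × 490 × 2.828 × 470 × 10⁻³ = 390.8 kN (longitudinal, 2 welds).
R_nwt = 0.6 × 490 × 2.828 × 210 × 10⁻³ = 174.6 kN (transverse, base value).
(i) R_nwl + R_nwt = 565.4 kN; (ii) 0.85 R_nwl + 1.5 R_nwt = 594.1 kN.
R_n = max = 594.1 kN [governs: (ii)]; φR_n = 445.5 kN.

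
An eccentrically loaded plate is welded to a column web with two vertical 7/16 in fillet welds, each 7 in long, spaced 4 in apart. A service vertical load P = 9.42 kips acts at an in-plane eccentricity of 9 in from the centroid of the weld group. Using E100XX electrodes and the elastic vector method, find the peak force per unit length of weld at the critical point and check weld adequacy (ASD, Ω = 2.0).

E100XX → F_EXX = 100 ksi.
Total weld length L_w = 14 in. Treat welds as unit-width lines.
Polar moment about centroid: J = 2[d³/12 + d(b/2)²] = 2[7³/12 + 7×2²] = 113.2 in³.
Direct shear f_v = P/L_w = 9.42 / 14 = 0.6729 kip/in (vertical).
Torsion M = P·e = 9.42 × 9 = 84.78 kip·in.
Critical point at (x, y) = (2, 3.5) from centroid. f_tx = M·y/J = 2.622 kip/in; f_ty = M·x/J = 1.498 kip/in.
Resultant f_max = √[f_tx² + (f_v + f_ty)²] = √[2.622² + (0.6729 + 1.498)²] = 3.404 kip/in.
Capacity per unit length: r_n/Ω = (1/2.0) × 0.6 × 100 × (0.707 × 0.4375) = 9.279 kip/in.
3.404 ≤ 9.279 → adequate.

f_max ≈ 3.4 kip/in; adequate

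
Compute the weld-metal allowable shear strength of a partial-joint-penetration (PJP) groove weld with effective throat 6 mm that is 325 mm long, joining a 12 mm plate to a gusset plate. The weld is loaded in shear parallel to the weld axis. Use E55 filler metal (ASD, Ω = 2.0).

E55XX → F_EXX = 550 MPa.
Effective throat (given) t_e = 6 mm.
A_we = 6 × 325 = 1950 mm².
F_nw = 0.6 F_EXX = 330 MPa.
R_n/Ω = (330 × 1950) / 2.0 × 10⁻³ = 321.8 kN.

R_n/Ω ≈ 322 kN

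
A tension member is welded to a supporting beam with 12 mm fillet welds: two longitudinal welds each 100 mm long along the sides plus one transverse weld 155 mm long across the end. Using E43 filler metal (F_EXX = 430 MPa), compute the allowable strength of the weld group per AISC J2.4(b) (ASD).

R_n/Ω ≈ 441 kN

t_e = 0.707 × 12 = 8.484 mm.
R_nwl = 0.6 × 430 × 8.484 × 200 × 10⁻³ = 437.8 kN (longitudinal, 2 welds).
R_nwt = 0.6 × 430 × 8.484 × 155 × 10⁻³ = 339.3 kN (transverse, base value).
(i) R_nwl + R_nwt = 777 kN; (ii) 0.85 R_nwl + 1.5 R_nwt = 881 kN.
R_n = max = 881 kN [governs: (ii)]; R_n/Ω = 440.5 kN.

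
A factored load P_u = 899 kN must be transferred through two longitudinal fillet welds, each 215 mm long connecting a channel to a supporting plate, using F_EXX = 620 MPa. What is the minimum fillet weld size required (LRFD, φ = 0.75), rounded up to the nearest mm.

Total weld length L = 430 mm.
Required throat t_e = P_u / (φ × 0.6 F_EXX × L) = 899 / (0.75 × 0.6 × 620 × 430 × 10⁻³) = 7.494 mm.
Required leg w = t_e / 0.707 = 10.6 mm → use 11 mm.

w = 11 mm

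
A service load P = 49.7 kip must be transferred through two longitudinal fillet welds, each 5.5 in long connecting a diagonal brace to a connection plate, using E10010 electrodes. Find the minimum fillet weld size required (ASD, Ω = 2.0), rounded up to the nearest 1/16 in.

w = 1/4 in

E100XX → F_EXX = 100 ksi.
Total weld length L = 11 in.
Required throat t_e = P × Ω / (0.6 F_EXX × L) = 49.7 × 2.0 / (0.6 × 100 × 11) = 0.1506 in.
Required leg w = t_e / 0.707 = 0.213 in → use 1/4 in.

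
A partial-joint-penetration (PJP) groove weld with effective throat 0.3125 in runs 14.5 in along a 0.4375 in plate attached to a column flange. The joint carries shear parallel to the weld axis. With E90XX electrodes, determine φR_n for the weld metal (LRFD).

φR_n ≈ 184 kips

E90XX → F_EXX = 90 ksi.
Effective throat (given) t_e = 0.3125 in.
A_we = 0.3125 × 14.5 = 4.531 in².
F_nw = 0.6 F_EXX = 54 ksi.
φR_n = 0.75 × 54 × 4.531 = 183.5 kips.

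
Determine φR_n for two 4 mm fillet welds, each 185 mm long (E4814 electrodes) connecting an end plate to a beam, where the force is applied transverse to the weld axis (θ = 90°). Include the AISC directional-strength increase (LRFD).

E48XX → F_EXX = 480 MPa.
t_e = 0.707 × 4 = 2.828 mm; A_we = 2.828 × 370 = 1046 mm².
Directional factor: 1.0 + 0.5 sin^1.5(90°) = 1.5.
F_nw = 0.6 × 480 × 1.5 = 432 MPa.
φR_n = 0.75 × 432 × 1046 × 10⁻³ = 339 kN.

φR_n ≈ 339 kN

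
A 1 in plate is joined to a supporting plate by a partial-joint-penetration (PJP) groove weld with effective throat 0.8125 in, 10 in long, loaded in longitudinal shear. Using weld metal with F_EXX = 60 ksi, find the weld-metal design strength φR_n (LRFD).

φR_n ≈ 219 kips

Effective throat (given) t_e = 0.8125 in.
A_we = 0.8125 × 10 = 8.125 in².
F_nw = 0.6 F_EXX = 36 ksi.
φR_n = 0.75 × 36 × 8.125 = 219.4 kips.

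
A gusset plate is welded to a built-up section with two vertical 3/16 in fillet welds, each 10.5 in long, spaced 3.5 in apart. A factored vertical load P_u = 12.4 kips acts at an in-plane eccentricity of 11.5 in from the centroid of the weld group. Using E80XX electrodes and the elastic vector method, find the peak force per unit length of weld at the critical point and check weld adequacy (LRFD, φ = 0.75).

f_max ≈ 3.3 kip/in; adequate

E80XX → F_EXX = 80 ksi.
Total weld length L_w = 21 in. Treat welds as unit-width lines.
Polar moment about centroid: J = 2[d³/12 + d(b/2)²] = 2[10.5³/12 + 10.5×1.75²] = 257.2 in³.
Direct shear f_v = P/L_w = 12.4 / 21 = 0.5905 kip/in (vertical).
Torsion M = P·e = 12.4 × 11.5 = 142.6 kip·in.
Critical point at (x, y) = (1.75, 5.25) from centroid. f_tx = M·y/J = 2.91 kip/in; f_ty = M·x/J = 0.9701 kip/in.
Resultant f_max = √[f_tx² + (f_v + f_ty)²] = √[2.91² + (0.5905 + 0.9701)²] = 3.302 kip/in.
Capacity per unit length: φr_n = 0.75 × 0.6 × 80 × (0.707 × 0.1875) = 4.772 kip/in.
3.302 ≤ 4.772 → adequate.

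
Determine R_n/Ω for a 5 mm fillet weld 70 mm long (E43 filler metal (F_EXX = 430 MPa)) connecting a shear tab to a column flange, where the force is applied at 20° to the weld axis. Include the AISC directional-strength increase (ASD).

R_n/Ω ≈ 35.1 kN

t_e = 0.707 × 5 = 3.535 mm; A_we = 3.535 × 70 = 247.4 mm².
Directional factor: 1.0 + 0.5 sin^1.5(20°) = 1.1.
F_nw = 0.6 × 430 × 1.1 = 283.8 MPa.
R_n/Ω = (283.8 × 247.4) / 2.0 × 10⁻³ = 35.11 kN.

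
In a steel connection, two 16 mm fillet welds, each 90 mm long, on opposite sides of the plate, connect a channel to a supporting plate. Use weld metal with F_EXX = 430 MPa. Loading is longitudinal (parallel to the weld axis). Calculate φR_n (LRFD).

Effective throat t_e = 0.707 × 16 = 11.31 mm.
Total length L = 180 mm; A_we = 11.31 × 180 = 2036 mm².
F_nw = 0.6 F_EXX = 0.6 × 430 = 258 MPa.
φR_n = 0.75 × 258 × 2036 × 10⁻³ = 394 kN.

φR_n ≈ 394 kN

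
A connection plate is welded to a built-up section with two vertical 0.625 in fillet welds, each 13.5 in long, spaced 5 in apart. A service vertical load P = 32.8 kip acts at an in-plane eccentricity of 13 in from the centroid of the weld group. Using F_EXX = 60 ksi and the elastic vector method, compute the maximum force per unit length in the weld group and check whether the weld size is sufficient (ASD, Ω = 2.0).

Total weld length L_w = 27 in. Treat welds as unit-width lines.
Polar moment about centroid: J = 2[d³/12 + d(b/2)²] = 2[13.5³/12 + 13.5×2.5²] = 578.8 in³.
Direct shear f_v = P/L_w = 32.8 / 27 = 1.215 kip/in (vertical).
Torsion M = P·e = 32.8 × 13 = 426.4 kip·in.
Critical point at (x, y) = (2.5, 6.75) from centroid. f_tx = M·y/J = 4.973 kip/in; f_ty = M·x/J = 1.842 kip/in.
Resultant f_max = √[f_tx² + (f_v + f_ty)²] = √[4.973² + (1.215 + 1.842)²] = 5.837 kip/in.
Capacity per unit length: r_n/Ω = (1/2.0) × 0.6 × 60 × (0.707 × 0.625) = 7.954 kip/in.
5.837 ≤ 7.954 → adequate.

f_max ≈ 5.84 kip/in; adequate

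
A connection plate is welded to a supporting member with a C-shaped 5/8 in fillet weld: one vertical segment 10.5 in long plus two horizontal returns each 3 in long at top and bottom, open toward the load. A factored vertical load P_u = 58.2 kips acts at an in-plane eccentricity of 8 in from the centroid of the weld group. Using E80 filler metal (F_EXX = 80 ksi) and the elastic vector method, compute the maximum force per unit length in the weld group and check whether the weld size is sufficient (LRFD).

f_max ≈ 11.8 kip/in; adequate

Total weld length L_w = 16.5 in. Treat welds as unit-width lines.
Centroid: x̄ = 2×3×1.5 / 16.5 = 0.5455 in from the vertical weld.
Polar moment about centroid: J = I_x + I_y = [10.5³/12 + 2×3×5.25²] + [10.5×0.5455² + 2(3³/12 + 3×0.9545²)] = 274.9 in³.
Direct shear f_v = P/L_w = 58.2 / 16.5 = 3.527 kip/in (vertical).
Torsion M = P·e = 58.2 × 8 = 465.6 kip·in.
Critical point at (x, y) = (2.455, 5.25) from centroid. f_tx = M·y/J = 8.891 kip/in; f_ty = M·x/J = 4.157 kip/in.
Resultant f_max = √[f_tx² + (f_v + f_ty)²] = √[8.891² + (3.527 + 4.157)²] = 11.75 kip/in.
Capacity per unit length: φr_n = 0.75 × 0.6 × 80 × (0.707 × 0.625) = 15.91 kip/in.
11.75 ≤ 15.91 → adequate.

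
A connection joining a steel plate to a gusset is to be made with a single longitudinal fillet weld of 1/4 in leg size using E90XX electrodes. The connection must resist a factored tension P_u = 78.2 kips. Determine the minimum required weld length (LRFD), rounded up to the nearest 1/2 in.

L = 11 in

E90XX → F_EXX = 90 ksi.
Throat t_e = 0.707 × 0.25 = 0.1767 in.
φr_n = 0.75 × 0.6 × 90 × 0.1767 = 7.158 kips/in.
L_req = P_u / φr_n = 78.2 / 7.158 = 10.92 in total.
Round up → use L = 11 in.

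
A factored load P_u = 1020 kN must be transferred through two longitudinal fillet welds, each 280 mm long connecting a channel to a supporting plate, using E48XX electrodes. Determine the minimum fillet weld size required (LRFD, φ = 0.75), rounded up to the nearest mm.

w = 12 mm

E48XX → F_EXX = 480 MPa.
Total weld length L = 560 mm.
Required throat t_e = P_u / (φ × 0.6 F_EXX × L) = 1020 / (0.75 × 0.6 × 480 × 560 × 10⁻³) = 8.433 mm.
Required leg w = t_e / 0.707 = 11.93 mm → use 12 mm.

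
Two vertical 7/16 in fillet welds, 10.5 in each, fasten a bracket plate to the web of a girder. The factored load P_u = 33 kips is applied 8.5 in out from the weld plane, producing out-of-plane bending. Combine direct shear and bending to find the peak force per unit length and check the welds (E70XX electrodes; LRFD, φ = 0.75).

E70XX → F_EXX = 70 ksi.
L_w = 2 × 10.5 = 21 in; section modulus (unit throat) S = 2 × L²/6 = 36.75 in².
Direct shear f_v = P/L_w = 33/21 = 1.571 kip/in.
Moment M = P × e = 33 × 8.5 = 280.5 kip·in; bending f_b = M/S = 7.633 kip/in.
f_max = √(f_v² + f_b²) = √(1.571² + 7.633²) = 7.793 kip/in.
φr_n = 0.75 × 0.6 × 70 × (0.707 × 0.4375) = 9.743 kip/in → adequate.

f_max ≈ 7.79 kip/in; adequate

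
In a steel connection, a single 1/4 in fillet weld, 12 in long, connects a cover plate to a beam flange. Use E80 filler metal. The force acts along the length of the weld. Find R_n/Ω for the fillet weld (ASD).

R_n/Ω ≈ 50.9 kip

E80XX → F_EXX = 80 ksi.
Effective throat t_e = 0.707 × 0.25 = 0.1767 in.
Total length L = 12 in; A_we = 0.1767 × 12 = 2.121 in².
F_nw = 0.6 F_EXX = 0.6 × 80 = 48 ksi.
R_n = 48 × 2.121 = 101.8 kip; R_n/Ω = 101.8/2.0 = 50.9 kip.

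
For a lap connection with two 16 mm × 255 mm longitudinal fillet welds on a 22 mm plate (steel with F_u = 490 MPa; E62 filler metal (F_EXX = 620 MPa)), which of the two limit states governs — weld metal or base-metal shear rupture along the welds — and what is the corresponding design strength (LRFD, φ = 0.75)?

φR_n ≈ 1610 kN (weld metal governs)

t_e = 0.707 × 16 = 11.31 mm; L = 510 mm.
Weld metal: φR_n = 0.75 × 0.6 × 620 × 11.31 × 510 × 10⁻³ = 1610 kN.
Base metal (shear rupture): φR_n = 0.75 × 0.6 × 490 × 22 × 510 × 10⁻³ = 2474 kN.
Governing: weld metal.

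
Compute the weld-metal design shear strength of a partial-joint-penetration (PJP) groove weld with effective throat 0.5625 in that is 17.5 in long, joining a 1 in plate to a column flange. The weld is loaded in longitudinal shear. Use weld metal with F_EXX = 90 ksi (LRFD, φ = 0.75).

Effective throat (given) t_e = 0.5625 in.
A_we = 0.5625 × 17.5 = 9.844 in².
F_nw = 0.6 F_EXX = 54 ksi.
φR_n = 0.75 × 54 × 9.844 = 398.7 kip.

φR_n ≈ 399 kip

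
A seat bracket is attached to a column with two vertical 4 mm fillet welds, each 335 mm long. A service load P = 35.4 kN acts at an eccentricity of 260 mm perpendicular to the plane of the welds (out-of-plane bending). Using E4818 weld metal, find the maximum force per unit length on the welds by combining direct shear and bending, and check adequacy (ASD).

E48XX → F_EXX = 480 MPa.
L_w = 2 × 335 = 670 mm; section modulus (unit throat) S = 2 × L²/6 = 37410 mm².
Direct shear f_v = P/L_w = 35.4×10³/670 = 52.84 N/mm.
Moment M = P × e = 35.4×10³ × 260 = 9204000 N·mm; bending f_b = M/S = 246 N/mm.
f_max = √(f_v² + f_b²) = √(52.84² + 246²) = 251.7 N/mm.
r_n/Ω = (1/2.0) × 0.6 × 480 × (0.707 × 4) = 407.2 N/mm → adequate.

f_max ≈ 252 N/mm; adequate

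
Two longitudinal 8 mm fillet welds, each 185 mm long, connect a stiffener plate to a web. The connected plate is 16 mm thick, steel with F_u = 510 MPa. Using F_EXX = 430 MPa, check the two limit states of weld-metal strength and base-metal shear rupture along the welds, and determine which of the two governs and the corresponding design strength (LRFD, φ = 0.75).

φR_n ≈ 405 kN (weld metal governs)

t_e = 0.707 × 8 = 5.656 mm; L = 370 mm.
Weld metal: φR_n = 0.75 × 0.6 × 430 × 5.656 × 370 × 10⁻³ = 404.9 kN.
Base metal (shear rupture): φR_n = 0.75 × 0.6 × 510 × 16 × 370 × 10⁻³ = 1359 kN.
Governing: weld metal.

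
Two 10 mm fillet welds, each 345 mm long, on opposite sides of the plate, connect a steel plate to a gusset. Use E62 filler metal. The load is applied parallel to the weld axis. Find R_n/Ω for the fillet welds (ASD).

E62XX → F_EXX = 620 MPa.
Effective throat t_e = 0.707 × 10 = 7.07 mm.
Total length L = 690 mm; A_we = 7.07 × 690 = 4878 mm².
F_nw = 0.6 F_EXX = 0.6 × 620 = 372 MPa.
R_n = 372 × 4878 × 10⁻³ = 1815 kN; R_n/Ω = 1815/2.0 = 907.4 kN.

R_n/Ω ≈ 907 kN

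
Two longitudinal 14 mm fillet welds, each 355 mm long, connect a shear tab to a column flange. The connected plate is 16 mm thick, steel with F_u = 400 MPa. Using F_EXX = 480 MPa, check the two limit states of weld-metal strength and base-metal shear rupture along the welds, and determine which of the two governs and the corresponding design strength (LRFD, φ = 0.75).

t_e = 0.707 × 14 = 9.898 mm; L = 710 mm.
Weld metal: φR_n = 0.75 × 0.6 × 480 × 9.898 × 710 × 10⁻³ = 1518 kN.
Base metal (shear rupture): φR_n = 0.75 × 0.6 × 400 × 16 × 710 × 10⁻³ = 2045 kN.
Governing: weld metal.

φR_n ≈ 1520 kN (weld metal governs)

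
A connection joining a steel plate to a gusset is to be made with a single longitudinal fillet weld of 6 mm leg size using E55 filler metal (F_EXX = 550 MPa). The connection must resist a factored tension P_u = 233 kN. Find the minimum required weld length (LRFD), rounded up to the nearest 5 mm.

L = 225 mm

Throat t_e = 0.707 × 6 = 4.242 mm.
φr_n = 0.75 × 0.6 × 550 × 4.242 × 10⁻³ = 1.05 kN/mm.
L_req = P_u / φr_n = 233 / 1.05 = 221.9 mm total.
Round up → use L = 225 mm.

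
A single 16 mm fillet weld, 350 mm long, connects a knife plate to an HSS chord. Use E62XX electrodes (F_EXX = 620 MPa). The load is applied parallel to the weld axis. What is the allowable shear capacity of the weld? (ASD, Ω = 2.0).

R_n/Ω ≈ 736 kN

Effective throat t_e = 0.707 × 16 = 11.31 mm.
Total length L = 350 mm; A_we = 11.31 × 350 = 3959 mm².
F_nw = 0.6 F_EXX = 0.6 × 620 = 372 MPa.
R_n = 372 × 3959 × 10⁻³ = 1473 kN; R_n/Ω = 1473/2.0 = 736.4 kN.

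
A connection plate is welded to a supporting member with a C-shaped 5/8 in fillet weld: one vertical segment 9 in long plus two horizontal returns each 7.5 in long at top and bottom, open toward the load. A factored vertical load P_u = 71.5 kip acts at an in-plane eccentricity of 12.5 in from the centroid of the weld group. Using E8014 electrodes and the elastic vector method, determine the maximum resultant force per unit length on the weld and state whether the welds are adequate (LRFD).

f_max ≈ 14.3 kip/in; adequate

E80XX → F_EXX = 80 ksi.
Total weld length L_w = 24 in. Treat welds as unit-width lines.
Centroid: x̄ = 2×7.5×3.75 / 24 = 2.344 in from the vertical weld.
Polar moment about centroid: J = I_x + I_y = [9³/12 + 2×7.5×4.5²] + [9×2.344² + 2(7.5³/12 + 7.5×1.406²)] = 513.9 in³.
Direct shear f_v = P/L_w = 71.5 / 24 = 2.979 kip/in (vertical).
Torsion M = P·e = 71.5 × 12.5 = 893.75 kip·in.
Critical point at (x, y) = (5.156, 4.5) from centroid. f_tx = M·y/J = 7.826 kip/in; f_ty = M·x/J = 8.967 kip/in.
Resultant f_max = √[f_tx² + (f_v + f_ty)²] = √[7.826² + (2.979 + 8.967)²] = 14.28 kip/in.
Capacity per unit length: φr_n = 0.75 × 0.6 × 80 × (0.707 × 0.625) = 15.91 kip/in.
14.28 ≤ 15.91 → adequate.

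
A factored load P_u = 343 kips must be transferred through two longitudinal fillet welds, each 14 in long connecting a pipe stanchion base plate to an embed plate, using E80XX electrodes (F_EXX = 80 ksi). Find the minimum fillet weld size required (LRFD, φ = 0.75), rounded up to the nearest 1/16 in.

w = 1/2 in

Total weld length L = 28 in.
Required throat t_e = P_u / (φ × 0.6 F_EXX × L) = 343 / (0.75 × 0.6 × 80 × 28) = 0.3403 in.
Required leg w = t_e / 0.707 = 0.4813 in → use 1/2 in.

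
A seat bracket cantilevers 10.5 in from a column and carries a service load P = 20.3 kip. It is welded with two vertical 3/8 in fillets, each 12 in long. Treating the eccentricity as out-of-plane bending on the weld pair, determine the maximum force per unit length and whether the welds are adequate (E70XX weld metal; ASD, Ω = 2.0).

E70XX → F_EXX = 70 ksi.
L_w = 2 × 12 = 24 in; section modulus (unit throat) S = 2 × L²/6 = 48 in².
Direct shear f_v = P/L_w = 20.3/24 = 0.8458 kip/in.
Moment M = P × e = 20.3 × 10.5 = 213.15 kip·in; bending f_b = M/S = 4.441 kip/in.
f_max = √(f_v² + f_b²) = √(0.8458² + 4.441²) = 4.52 kip/in.
r_n/Ω = (1/2.0) × 0.6 × 70 × (0.707 × 0.375) = 5.568 kip/in → adequate.

f_max ≈ 4.52 kip/in; adequate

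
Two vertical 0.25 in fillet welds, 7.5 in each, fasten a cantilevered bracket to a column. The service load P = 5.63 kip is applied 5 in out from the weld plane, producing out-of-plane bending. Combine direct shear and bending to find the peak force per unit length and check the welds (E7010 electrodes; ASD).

E70XX → F_EXX = 70 ksi.
L_w = 2 × 7.5 = 15 in; section modulus (unit throat) S = 2 × L²/6 = 18.75 in².
Direct shear f_v = P/L_w = 5.63/15 = 0.3753 kip/in.
Moment M = P × e = 5.63 × 5 = 28.15 kip·in; bending f_b = M/S = 1.501 kip/in.
f_max = √(f_v² + f_b²) = √(0.3753² + 1.501²) = 1.548 kip/in.
r_n/Ω = (1/2.0) × 0.6 × 70 × (0.707 × 0.25) = 3.712 kip/in → adequate.

f_max ≈ 1.55 kip/in; adequate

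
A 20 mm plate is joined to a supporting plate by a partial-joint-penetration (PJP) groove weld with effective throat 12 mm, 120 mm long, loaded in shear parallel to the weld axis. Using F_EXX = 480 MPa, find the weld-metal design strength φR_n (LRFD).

φR_n ≈ 311 kN

Effective throat (given) t_e = 12 mm.
A_we = 12 × 120 = 1440 mm².
F_nw = 0.6 F_EXX = 288 MPa.
φR_n = 0.75 × 288 × 1440 × 10⁻³ = 311 kN.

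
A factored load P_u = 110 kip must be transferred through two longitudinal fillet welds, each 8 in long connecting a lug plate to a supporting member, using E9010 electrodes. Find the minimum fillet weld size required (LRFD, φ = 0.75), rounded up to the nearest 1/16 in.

E90XX → F_EXX = 90 ksi.
Total weld length L = 16 in.
Required throat t_e = P_u / (φ × 0.6 F_EXX × L) = 110 / (0.75 × 0.6 × 90 × 16) = 0.1698 in.
Required leg w = t_e / 0.707 = 0.2401 in → use 1/4 in.

w = 1/4 in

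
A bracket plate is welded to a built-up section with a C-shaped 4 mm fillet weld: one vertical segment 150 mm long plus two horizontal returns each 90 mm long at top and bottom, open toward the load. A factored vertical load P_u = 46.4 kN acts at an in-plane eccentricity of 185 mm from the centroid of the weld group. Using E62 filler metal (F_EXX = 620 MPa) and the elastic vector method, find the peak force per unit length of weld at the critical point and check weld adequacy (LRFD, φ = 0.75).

Total weld length L_w = 330 mm. Treat welds as unit-width lines.
Centroid: x̄ = 2×90×45 / 330 = 24.55 mm from the vertical weld.
Polar moment about centroid: J = I_x + I_y = [150³/12 + 2×90×75²] + [150×24.55² + 2(90³/12 + 90×20.45²)] = 1581000 mm³.
Direct shear f_v = P/L_w = 46.4×10³ / 330 = 140.6 N/mm (vertical).
Torsion M = P·e = 46.4×10³ × 185 = 8584000 N·mm.
Critical point at (x, y) = (65.45, 75) from centroid. f_tx = M·y/J = 407.2 N/mm; f_ty = M·x/J = 355.4 N/mm.
Resultant f_max = √[f_tx² + (f_v + f_ty)²] = √[407.2² + (140.6 + 355.4)²] = 641.8 N/mm.
Capacity per unit length: φr_n = 0.75 × 0.6 × 620 × (0.707 × 4) = 789 N/mm.
641.8 ≤ 789 → adequate.

f_max ≈ 642 N/mm; adequate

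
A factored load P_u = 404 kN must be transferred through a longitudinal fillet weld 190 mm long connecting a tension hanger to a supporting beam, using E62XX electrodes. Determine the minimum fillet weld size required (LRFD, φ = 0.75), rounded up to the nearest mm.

E62XX → F_EXX = 620 MPa.
Total weld length L = 190 mm.
Required throat t_e = P_u / (φ × 0.6 F_EXX × L) = 404 / (0.75 × 0.6 × 620 × 190 × 10⁻³) = 7.621 mm.
Required leg w = t_e / 0.707 = 10.78 mm → use 11 mm.

w = 11 mm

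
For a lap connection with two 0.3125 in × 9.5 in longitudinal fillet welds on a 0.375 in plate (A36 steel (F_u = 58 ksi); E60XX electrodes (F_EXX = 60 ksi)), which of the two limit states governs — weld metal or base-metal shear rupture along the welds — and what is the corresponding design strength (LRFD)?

φR_n ≈ 113 kips (weld metal governs)

t_e = 0.707 × 0.3125 = 0.2209 in; L = 19 in.
Weld metal: φR_n = 0.75 × 0.6 × 60 × 0.2209 × 19 = 113.3 kips.
Base metal (shear rupture): φR_n = 0.75 × 0.6 × 58 × 0.375 × 19 = 186 kips.
Governing: weld metal.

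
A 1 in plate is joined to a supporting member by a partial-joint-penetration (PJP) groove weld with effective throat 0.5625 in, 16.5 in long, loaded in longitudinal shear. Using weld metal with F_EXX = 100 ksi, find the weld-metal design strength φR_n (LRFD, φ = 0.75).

φR_n ≈ 418 kips

Effective throat (given) t_e = 0.5625 in.
A_we = 0.5625 × 16.5 = 9.281 in².
F_nw = 0.6 F_EXX = 60 ksi.
φR_n = 0.75 × 60 × 9.281 = 417.7 kips.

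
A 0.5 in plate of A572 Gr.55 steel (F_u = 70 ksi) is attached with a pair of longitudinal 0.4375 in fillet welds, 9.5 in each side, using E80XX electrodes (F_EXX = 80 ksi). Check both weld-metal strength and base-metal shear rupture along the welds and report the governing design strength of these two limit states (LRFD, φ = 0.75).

t_e = 0.707 × 0.4375 = 0.3093 in; L = 19 in.
Weld metal: φR_n = 0.75 × 0.6 × 80 × 0.3093 × 19 = 211.6 kip.
Base metal (shear rupture): φR_n = 0.75 × 0.6 × 70 × 0.5 × 19 = 299.2 kip.
Governing: weld metal.

φR_n ≈ 212 kip (weld metal governs)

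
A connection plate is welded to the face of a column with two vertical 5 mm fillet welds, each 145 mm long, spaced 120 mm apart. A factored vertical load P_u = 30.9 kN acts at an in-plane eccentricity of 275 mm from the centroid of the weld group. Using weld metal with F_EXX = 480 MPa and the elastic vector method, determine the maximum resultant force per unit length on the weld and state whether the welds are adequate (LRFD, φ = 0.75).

f_max ≈ 589 N/mm; adequate

Total weld length L_w = 290 mm. Treat welds as unit-width lines.
Polar moment about centroid: J = 2[d³/12 + d(b/2)²] = 2[145³/12 + 145×60²] = 1552000 mm³.
Direct shear f_v = P/L_w = 30.9×10³ / 290 = 106.6 N/mm (vertical).
Torsion M = P·e = 30.9×10³ × 275 = 8497500 N·mm.
Critical point at (x, y) = (60, 72.5) from centroid. f_tx = M·y/J = 396.9 N/mm; f_ty = M·x/J = 328.5 N/mm.
Resultant f_max = √[f_tx² + (f_v + f_ty)²] = √[396.9² + (106.6 + 328.5)²] = 588.9 N/mm.
Capacity per unit length: φr_n = 0.75 × 0.6 × 480 × (0.707 × 5) = 763.6 N/mm.
588.9 ≤ 763.6 → adequate.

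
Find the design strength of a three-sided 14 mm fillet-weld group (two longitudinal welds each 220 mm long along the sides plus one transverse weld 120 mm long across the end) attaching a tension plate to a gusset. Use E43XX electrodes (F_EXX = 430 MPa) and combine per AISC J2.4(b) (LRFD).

t_e = 0.707 × 14 = 9.898 mm.
R_nwl = 0.6 × 430 × 9.898 × 440 × 10⁻³ = 1124 kN (longitudinal, 2 welds).
R_nwt = 0.6 × 430 × 9.898 × 120 × 10⁻³ = 306.4 kN (transverse, base value).
(i) R_nwl + R_nwt = 1430 kN; (ii) 0.85 R_nwl + 1.5 R_nwt = 1415 kN.
R_n = max = 1430 kN [governs: (i)]; φR_n = 1073 kN.

φR_n ≈ 1070 kN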